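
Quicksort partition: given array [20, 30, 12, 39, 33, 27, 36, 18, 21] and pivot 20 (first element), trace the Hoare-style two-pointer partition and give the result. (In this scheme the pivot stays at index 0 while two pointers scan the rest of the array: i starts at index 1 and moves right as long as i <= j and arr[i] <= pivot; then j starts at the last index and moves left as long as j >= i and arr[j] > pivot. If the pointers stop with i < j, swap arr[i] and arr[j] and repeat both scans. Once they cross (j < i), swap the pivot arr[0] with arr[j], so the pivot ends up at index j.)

Hoare-style two-pointer partition with pivot = 20:

Initial array: [20, 30, 12, 39, 33, 27, 36, 18, 21]

Pointers start at i = 1, j = 8.
i stops at index 1 (arr[1]=30 > 20), j stops at index 7 (arr[7]=18 <= 20): swap arr[1] and arr[7], array becomes [20, 18, 12, 39, 33, 27, 36, 30, 21]
i ends at 3, j ends at 2: the pointers have crossed (j < i), so scanning stops.

Swap pivot arr[0] with arr[2] to place pivot at position 2: [12, 18, 20, 39, 33, 27, 36, 30, 21]
Pivot position: 2

After partitioning with pivot 20, the array becomes [12, 18, 20, 39, 33, 27, 36, 30, 21]. The pivot is placed at index 2. All elements to the left of the pivot are <= 20, and all elements to the right are > 20.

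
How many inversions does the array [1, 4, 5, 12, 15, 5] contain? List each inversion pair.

Finding inversions in [1, 4, 5, 12, 15, 5]:

(3, 5): arr[3]=12 > arr[5]=5
(4, 5): arr[4]=15 > arr[5]=5

Total inversions: 2

The array has 2 inversion(s): (3,5), (4,5). Each pair (i,j) satisfies i < j and arr[i] > arr[j].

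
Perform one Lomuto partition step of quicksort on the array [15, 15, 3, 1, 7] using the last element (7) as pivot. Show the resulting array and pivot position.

Lomuto partition with pivot = 7:

Initial array: [15, 15, 3, 1, 7]

arr[0]=15 > 7: no swap
arr[1]=15 > 7: no swap
arr[2]=3 <= 7: swap with position 0, array becomes [3, 15, 15, 1, 7]
arr[3]=1 <= 7: swap with position 1, array becomes [3, 1, 15, 15, 7]

Place pivot at position 2: [3, 1, 7, 15, 15]
Pivot position: 2

After partitioning with pivot 7, the array becomes [3, 1, 7, 15, 15]. The pivot is placed at index 2. All elements to the left of the pivot are <= 7, and all elements to the right are > 7.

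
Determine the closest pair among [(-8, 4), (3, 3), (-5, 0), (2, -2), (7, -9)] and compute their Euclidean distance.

Computing all pairwise distances among 5 points:

d((-8, 4), (3, 3)) = 11.0454
d((-8, 4), (-5, 0)) = 5.0 <-- minimum
d((-8, 4), (2, -2)) = 11.6619
d((-8, 4), (7, -9)) = 19.8494
d((3, 3), (-5, 0)) = 8.544
d((3, 3), (2, -2)) = 5.099
d((3, 3), (7, -9)) = 12.6491
d((-5, 0), (2, -2)) = 7.2801
d((-5, 0), (7, -9)) = 15.0
d((2, -2), (7, -9)) = 8.6023

Closest pair: (-8, 4) and (-5, 0) with distance 5.0

The closest pair is (-8, 4) and (-5, 0) with Euclidean distance 5.0. For 5 points, brute-force pairwise comparison is shown above. For large n, the divide-and-conquer algorithm (sort by x, recurse on halves, check the dividing strip) achieves O(n log n).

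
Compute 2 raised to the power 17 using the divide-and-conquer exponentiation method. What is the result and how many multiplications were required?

Computing 2^17 by squaring (build up from 2^1; each line after the first costs one multiplication):

2^1 = 2
2^2 = (2^1)^2 = 2^2 = 4
2^4 = (2^2)^2 = 4^2 = 16
2^8 = (2^4)^2 = 16^2 = 256
2^16 = (2^8)^2 = 256^2 = 65536
2^17 = 2 * 2^16 = 2 * 65536 = 131072

Result: 131072
Multiplications needed: 5 (5 lines after 2^1)

2^17 = 131072. Using exponentiation by squaring, this requires 5 multiplications. The key idea: if the exponent is even, square the half-power; if odd, multiply by the base once.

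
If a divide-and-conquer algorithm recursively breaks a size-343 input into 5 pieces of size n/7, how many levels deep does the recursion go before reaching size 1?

For divide and conquer with division factor 7:

Problem sizes at each level:
Level 0: 343
Level 1: 49
Level 2: 7
Level 3: 1

The root is level 0 and the size-1 base case is level 3 (the tree spans levels 0 through 3, i.e. 4 levels counting the root), so the depth is the number of divisions: log_7(343) = 3

The recursion tree depth is log_7(343) = 3. At each level, the problem size is divided by 7, so it takes 3 divisions to reduce to a base case of size 1. The algorithm makes 5 recursive calls at each level.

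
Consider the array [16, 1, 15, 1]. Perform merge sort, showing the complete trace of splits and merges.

Merge sort trace:

Split: [16, 1, 15, 1] -> [16, 1] and [15, 1]
  Split: [16, 1] -> [16] and [1]
  Merge: [16] + [1] -> [1, 16]
  Split: [15, 1] -> [15] and [1]
  Merge: [15] + [1] -> [1, 15]
Merge: [1, 16] + [1, 15] -> [1, 1, 15, 16]

Final sorted array: [1, 1, 15, 16]

The merge sort proceeds by recursively splitting the array and merging sorted halves.
After all merges, the sorted array is [1, 1, 15, 16].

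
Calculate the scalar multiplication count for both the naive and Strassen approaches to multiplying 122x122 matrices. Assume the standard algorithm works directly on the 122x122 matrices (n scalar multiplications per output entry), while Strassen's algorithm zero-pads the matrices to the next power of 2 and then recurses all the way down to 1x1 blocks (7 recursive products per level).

Matrix multiplication for 122x122 matrices:

Strassen's algorithm requires power-of-2 dimensions. Pad 122x122 to 128x128 (next power of 2).

Standard algorithm: 122^3 = 1815848 multiplications
Strassen's algorithm: 7^(log2(128)) = 7^7 = 823543 multiplications
Savings: 1815848 - 823543 = 992305 multiplications

Standard: 1815848 multiplications (122^3). Strassen: 823543 multiplications (7^7, after padding to 128x128). Strassen reduces 8 recursive multiplications to 7 at each level.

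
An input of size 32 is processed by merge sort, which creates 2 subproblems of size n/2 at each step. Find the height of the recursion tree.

For divide and conquer with division factor 2:

Problem sizes at each level:
Level 0: 32
Level 1: 16
Level 2: 8
Level 3: 4
Level 4: 2
Level 5: 1

The root is level 0 and the size-1 base case is level 5 (the tree spans levels 0 through 5, i.e. 6 levels counting the root), so the depth is the number of divisions: log_2(32) = 5

The recursion tree depth is log_2(32) = 5. At each level, the problem size is divided by 2, so it takes 5 divisions to reduce to a base case of size 1. The algorithm makes 2 recursive calls at each level.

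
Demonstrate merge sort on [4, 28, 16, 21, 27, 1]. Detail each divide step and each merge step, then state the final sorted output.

Merge sort trace:

Split: [4, 28, 16, 21, 27, 1] -> [4, 28, 16] and [21, 27, 1]
  Split: [4, 28, 16] -> [4] and [28, 16]
    Split: [28, 16] -> [28] and [16]
    Merge: [28] + [16] -> [16, 28]
  Merge: [4] + [16, 28] -> [4, 16, 28]
  Split: [21, 27, 1] -> [21] and [27, 1]
    Split: [27, 1] -> [27] and [1]
    Merge: [27] + [1] -> [1, 27]
  Merge: [21] + [1, 27] -> [1, 21, 27]
Merge: [4, 16, 28] + [1, 21, 27] -> [1, 4, 16, 21, 27, 28]

Final sorted array: [1, 4, 16, 21, 27, 28]

The merge sort proceeds by recursively splitting the array and merging sorted halves.
After all merges, the sorted array is [1, 4, 16, 21, 27, 28].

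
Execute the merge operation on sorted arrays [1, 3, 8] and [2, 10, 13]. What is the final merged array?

Merging process:

Compare 1 vs 2: take 1 from left. Merged: [1]
Compare 3 vs 2: take 2 from right. Merged: [1, 2]
Compare 3 vs 10: take 3 from left. Merged: [1, 2, 3]
Compare 8 vs 10: take 8 from left. Merged: [1, 2, 3, 8]
Append remaining from right: [10, 13]. Merged: [1, 2, 3, 8, 10, 13]

Final merged array: [1, 2, 3, 8, 10, 13]
Total comparisons: 4

The merged array is [1, 2, 3, 8, 10, 13], requiring 4 comparisons. The merge step runs in O(n) time where n is the total number of elements.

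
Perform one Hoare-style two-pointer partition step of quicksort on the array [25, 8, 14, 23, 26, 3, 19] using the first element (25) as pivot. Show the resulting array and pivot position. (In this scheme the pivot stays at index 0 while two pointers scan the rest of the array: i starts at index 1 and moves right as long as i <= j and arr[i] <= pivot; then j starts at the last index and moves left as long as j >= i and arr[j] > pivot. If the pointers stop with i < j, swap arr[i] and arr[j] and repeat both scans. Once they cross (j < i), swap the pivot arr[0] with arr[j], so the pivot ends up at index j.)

Hoare-style two-pointer partition with pivot = 25:

Initial array: [25, 8, 14, 23, 26, 3, 19]

Pointers start at i = 1, j = 6.
i stops at index 4 (arr[4]=26 > 25), j stops at index 6 (arr[6]=19 <= 25): swap arr[4] and arr[6], array becomes [25, 8, 14, 23, 19, 3, 26]
i ends at 6, j ends at 5: the pointers have crossed (j < i), so scanning stops.

Swap pivot arr[0] with arr[5] to place pivot at position 5: [3, 8, 14, 23, 19, 25, 26]
Pivot position: 5

After partitioning with pivot 25, the array becomes [3, 8, 14, 23, 19, 25, 26]. The pivot is placed at index 5. All elements to the left of the pivot are <= 25, and all elements to the right are > 25.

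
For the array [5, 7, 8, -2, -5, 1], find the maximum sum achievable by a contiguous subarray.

Using Kadane's algorithm on [5, 7, 8, -2, -5, 1]:

Scanning through the array:
Position 1 (value 7): max_ending_here = 12, max_so_far = 12
Position 2 (value 8): max_ending_here = 20, max_so_far = 20
Position 3 (value -2): max_ending_here = 18, max_so_far = 20
Position 4 (value -5): max_ending_here = 13, max_so_far = 20
Position 5 (value 1): max_ending_here = 14, max_so_far = 20

Maximum subarray: [5, 7, 8]
Maximum sum: 20

The maximum subarray is [5, 7, 8] with sum 20. This subarray runs from index 0 to index 2.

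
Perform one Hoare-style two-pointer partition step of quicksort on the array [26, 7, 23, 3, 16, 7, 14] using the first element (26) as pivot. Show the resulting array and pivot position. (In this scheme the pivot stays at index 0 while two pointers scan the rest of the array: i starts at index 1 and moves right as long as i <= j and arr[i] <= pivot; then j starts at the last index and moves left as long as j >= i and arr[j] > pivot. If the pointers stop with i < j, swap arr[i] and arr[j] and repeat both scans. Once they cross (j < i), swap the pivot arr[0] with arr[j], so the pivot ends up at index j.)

Hoare-style two-pointer partition with pivot = 26:

Initial array: [26, 7, 23, 3, 16, 7, 14]

Pointers start at i = 1, j = 6.
i ends at 7, j ends at 6: the pointers have crossed (j < i), so scanning stops.

Swap pivot arr[0] with arr[6] to place pivot at position 6: [14, 7, 23, 3, 16, 7, 26]
Pivot position: 6

After partitioning with pivot 26, the array becomes [14, 7, 23, 3, 16, 7, 26]. The pivot is placed at index 6. All elements to the left of the pivot are <= 26, and all elements to the right are > 26.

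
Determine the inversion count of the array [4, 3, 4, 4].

Finding inversions in [4, 3, 4, 4]:

(0, 1): arr[0]=4 > arr[1]=3

Total inversions: 1

The array has 1 inversion(s): (0,1). Each pair (i,j) satisfies i < j and arr[i] > arr[j].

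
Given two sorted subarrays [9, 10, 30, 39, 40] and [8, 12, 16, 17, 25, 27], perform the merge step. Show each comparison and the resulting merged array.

Merging process:

Compare 9 vs 8: take 8 from right. Merged: [8]
Compare 9 vs 12: take 9 from left. Merged: [8, 9]
Compare 10 vs 12: take 10 from left. Merged: [8, 9, 10]
Compare 30 vs 12: take 12 from right. Merged: [8, 9, 10, 12]
Compare 30 vs 16: take 16 from right. Merged: [8, 9, 10, 12, 16]
Compare 30 vs 17: take 17 from right. Merged: [8, 9, 10, 12, 16, 17]
Compare 30 vs 25: take 25 from right. Merged: [8, 9, 10, 12, 16, 17, 25]
Compare 30 vs 27: take 27 from right. Merged: [8, 9, 10, 12, 16, 17, 25, 27]
Append remaining from left: [30, 39, 40]. Merged: [8, 9, 10, 12, 16, 17, 25, 27, 30, 39, 40]

Final merged array: [8, 9, 10, 12, 16, 17, 25, 27, 30, 39, 40]
Total comparisons: 8

The merged array is [8, 9, 10, 12, 16, 17, 25, 27, 30, 39, 40], requiring 8 comparisons. The merge step runs in O(n) time where n is the total number of elements.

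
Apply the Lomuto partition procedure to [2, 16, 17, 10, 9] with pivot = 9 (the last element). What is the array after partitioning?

Lomuto partition with pivot = 9:

Initial array: [2, 16, 17, 10, 9]

arr[0]=2 <= 9: swap with position 0, array becomes [2, 16, 17, 10, 9]
arr[1]=16 > 9: no swap
arr[2]=17 > 9: no swap
arr[3]=10 > 9: no swap

Place pivot at position 1: [2, 9, 17, 10, 16]
Pivot position: 1

After partitioning with pivot 9, the array becomes [2, 9, 17, 10, 16]. The pivot is placed at index 1. All elements to the left of the pivot are <= 9, and all elements to the right are > 9.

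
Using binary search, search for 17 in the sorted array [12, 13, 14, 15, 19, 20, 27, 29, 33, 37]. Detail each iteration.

Binary search for 17 in [12, 13, 14, 15, 19, 20, 27, 29, 33, 37]:

lo=0, hi=9, mid=4, arr[mid]=19 -> 19 > 17, search left half
lo=0, hi=3, mid=1, arr[mid]=13 -> 13 < 17, search right half
lo=2, hi=3, mid=2, arr[mid]=14 -> 14 < 17, search right half
lo=3, hi=3, mid=3, arr[mid]=15 -> 15 < 17, search right half
lo=4 > hi=3, target 17 not found

Binary search determines that 17 is not in the array after 4 comparisons. The search space was exhausted without finding the target.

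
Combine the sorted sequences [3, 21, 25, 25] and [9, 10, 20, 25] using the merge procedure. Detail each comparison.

Merging process:

Compare 3 vs 9: take 3 from left. Merged: [3]
Compare 21 vs 9: take 9 from right. Merged: [3, 9]
Compare 21 vs 10: take 10 from right. Merged: [3, 9, 10]
Compare 21 vs 20: take 20 from right. Merged: [3, 9, 10, 20]
Compare 21 vs 25: take 21 from left. Merged: [3, 9, 10, 20, 21]
Compare 25 vs 25: take 25 from left. Merged: [3, 9, 10, 20, 21, 25]
Compare 25 vs 25: take 25 from left. Merged: [3, 9, 10, 20, 21, 25, 25]
Append remaining from right: [25]. Merged: [3, 9, 10, 20, 21, 25, 25, 25]

Final merged array: [3, 9, 10, 20, 21, 25, 25, 25]
Total comparisons: 7

The merged array is [3, 9, 10, 20, 21, 25, 25, 25], requiring 7 comparisons. The merge step runs in O(n) time where n is the total number of elements.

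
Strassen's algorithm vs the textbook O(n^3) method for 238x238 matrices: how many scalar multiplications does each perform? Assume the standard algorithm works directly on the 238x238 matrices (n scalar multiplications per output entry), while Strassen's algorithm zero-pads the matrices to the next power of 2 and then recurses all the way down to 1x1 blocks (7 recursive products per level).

Matrix multiplication for 238x238 matrices:

Strassen's algorithm requires power-of-2 dimensions. Pad 238x238 to 256x256 (next power of 2).

Standard algorithm: 238^3 = 13481272 multiplications
Strassen's algorithm: 7^(log2(256)) = 7^8 = 5764801 multiplications
Savings: 13481272 - 5764801 = 7716471 multiplications

Standard: 13481272 multiplications (238^3). Strassen: 5764801 multiplications (7^8, after padding to 256x256). Strassen reduces 8 recursive multiplications to 7 at each level.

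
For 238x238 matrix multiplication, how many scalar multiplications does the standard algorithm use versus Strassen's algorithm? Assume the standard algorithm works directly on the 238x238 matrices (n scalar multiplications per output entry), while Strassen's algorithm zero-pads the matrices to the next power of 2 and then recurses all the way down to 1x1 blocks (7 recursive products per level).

Matrix multiplication for 238x238 matrices:

Strassen's algorithm requires power-of-2 dimensions. Pad 238x238 to 256x256 (next power of 2).

Standard algorithm: 238^3 = 13481272 multiplications
Strassen's algorithm: 7^(log2(256)) = 7^8 = 5764801 multiplications
Savings: 13481272 - 5764801 = 7716471 multiplications

Standard: 13481272 multiplications (238^3). Strassen: 5764801 multiplications (7^8, after padding to 256x256). Strassen reduces 8 recursive multiplications to 7 at each level.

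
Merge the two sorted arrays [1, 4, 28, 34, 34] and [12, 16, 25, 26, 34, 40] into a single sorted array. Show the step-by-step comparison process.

Merging process:

Compare 1 vs 12: take 1 from left. Merged: [1]
Compare 4 vs 12: take 4 from left. Merged: [1, 4]
Compare 28 vs 12: take 12 from right. Merged: [1, 4, 12]
Compare 28 vs 16: take 16 from right. Merged: [1, 4, 12, 16]
Compare 28 vs 25: take 25 from right. Merged: [1, 4, 12, 16, 25]
Compare 28 vs 26: take 26 from right. Merged: [1, 4, 12, 16, 25, 26]
Compare 28 vs 34: take 28 from left. Merged: [1, 4, 12, 16, 25, 26, 28]
Compare 34 vs 34: take 34 from left. Merged: [1, 4, 12, 16, 25, 26, 28, 34]
Compare 34 vs 34: take 34 from left. Merged: [1, 4, 12, 16, 25, 26, 28, 34, 34]
Append remaining from right: [34, 40]. Merged: [1, 4, 12, 16, 25, 26, 28, 34, 34, 34, 40]

Final merged array: [1, 4, 12, 16, 25, 26, 28, 34, 34, 34, 40]
Total comparisons: 9

The merged array is [1, 4, 12, 16, 25, 26, 28, 34, 34, 34, 40], requiring 9 comparisons. The merge step runs in O(n) time where n is the total number of elements.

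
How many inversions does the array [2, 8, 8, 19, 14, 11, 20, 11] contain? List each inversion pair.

Finding inversions in [2, 8, 8, 19, 14, 11, 20, 11]:

(3, 4): arr[3]=19 > arr[4]=14
(3, 5): arr[3]=19 > arr[5]=11
(3, 7): arr[3]=19 > arr[7]=11
(4, 5): arr[4]=14 > arr[5]=11
(4, 7): arr[4]=14 > arr[7]=11
(6, 7): arr[6]=20 > arr[7]=11

Total inversions: 6

The array has 6 inversion(s): (3,4), (3,5), (3,7), (4,5), (4,7), (6,7). Each pair (i,j) satisfies i < j and arr[i] > arr[j].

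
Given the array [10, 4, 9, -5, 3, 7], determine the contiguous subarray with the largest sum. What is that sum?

Using Kadane's algorithm on [10, 4, 9, -5, 3, 7]:

Scanning through the array:
Position 1 (value 4): max_ending_here = 14, max_so_far = 14
Position 2 (value 9): max_ending_here = 23, max_so_far = 23
Position 3 (value -5): max_ending_here = 18, max_so_far = 23
Position 4 (value 3): max_ending_here = 21, max_so_far = 23
Position 5 (value 7): max_ending_here = 28, max_so_far = 28

Maximum subarray: [10, 4, 9, -5, 3, 7]
Maximum sum: 28

The maximum subarray is [10, 4, 9, -5, 3, 7] with sum 28. This subarray runs from index 0 to index 5.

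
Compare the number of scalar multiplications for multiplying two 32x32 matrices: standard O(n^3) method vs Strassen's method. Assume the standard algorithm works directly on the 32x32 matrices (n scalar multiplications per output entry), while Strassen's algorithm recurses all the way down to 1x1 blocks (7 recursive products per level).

Matrix multiplication for 32x32 matrices:

Standard algorithm: 32^3 = 32768 multiplications
Strassen's algorithm: 7^(log2(32)) = 7^5 = 16807 multiplications
Savings: 32768 - 16807 = 15961 multiplications

Standard: 32768 multiplications (32^3). Strassen: 16807 multiplications (7^5). Strassen reduces 8 recursive multiplications to 7 at each level.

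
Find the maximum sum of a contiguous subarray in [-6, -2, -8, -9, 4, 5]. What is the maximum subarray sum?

Using Kadane's algorithm on [-6, -2, -8, -9, 4, 5]:

Scanning through the array:
Position 1 (value -2): max_ending_here = -2, max_so_far = -2
Position 2 (value -8): max_ending_here = -8, max_so_far = -2
Position 3 (value -9): max_ending_here = -9, max_so_far = -2
Position 4 (value 4): max_ending_here = 4, max_so_far = 4
Position 5 (value 5): max_ending_here = 9, max_so_far = 9

Maximum subarray: [4, 5]
Maximum sum: 9

The maximum subarray is [4, 5] with sum 9. This subarray runs from index 4 to index 5.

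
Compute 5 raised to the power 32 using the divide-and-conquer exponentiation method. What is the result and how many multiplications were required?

Computing 5^32 by squaring (build up from 5^1; each line after the first costs one multiplication):

5^1 = 5
5^2 = (5^1)^2 = 5^2 = 25
5^4 = (5^2)^2 = 25^2 = 625
5^8 = (5^4)^2 = 625^2 = 390625
5^16 = (5^8)^2 = 390625^2 = 152587890625
5^32 = (5^16)^2 = 152587890625^2 = 23283064365386962890625

Result: 23283064365386962890625
Multiplications needed: 5 (5 lines after 5^1)

5^32 = 23283064365386962890625. Using exponentiation by squaring, this requires 5 multiplications. The key idea: if the exponent is even, square the half-power; if odd, multiply by the base once.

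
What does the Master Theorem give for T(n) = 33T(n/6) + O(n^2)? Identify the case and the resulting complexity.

Master Theorem for T(n) = 33T(n/6) + O(n^2):

a = 33, b = 6, c = 2
log_b(a) = log_6(33) = 1.9514

Case 3: c = 2 > log_6(33) = 1.9514
T(n) = O(n^2) = O(n^2)

For T(n) = 33T(n/6) + O(n^2): log_6(33) = 1.9514. This is Case 3 of the Master Theorem (c > log_b(a), work dominated by root), giving O(n^2).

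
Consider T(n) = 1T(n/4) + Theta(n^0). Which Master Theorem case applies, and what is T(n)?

Master Theorem for T(n) = 1T(n/4) + O(n^0):

a = 1, b = 4, c = 0
log_b(a) = log_4(1) = 0.0000

Case 2: c = 0 = log_4(1) = 0.0000
T(n) = O(n^0 log n) = O(log n)

For T(n) = 1T(n/4) + O(n^0): log_4(1) = 0.0000. This is Case 2 of the Master Theorem (c = log_b(a), equal work at all levels), giving O(log n).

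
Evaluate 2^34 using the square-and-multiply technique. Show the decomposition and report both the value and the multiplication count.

Computing 2^34 by squaring (build up from 2^1; each line after the first costs one multiplication):

2^1 = 2
2^2 = (2^1)^2 = 2^2 = 4
2^4 = (2^2)^2 = 4^2 = 16
2^8 = (2^4)^2 = 16^2 = 256
2^16 = (2^8)^2 = 256^2 = 65536
2^17 = 2 * 2^16 = 2 * 65536 = 131072
2^34 = (2^17)^2 = 131072^2 = 17179869184

Result: 17179869184
Multiplications needed: 6 (6 lines after 2^1)

2^34 = 17179869184. Using exponentiation by squaring, this requires 6 multiplications. The key idea: if the exponent is even, square the half-power; if odd, multiply by the base once.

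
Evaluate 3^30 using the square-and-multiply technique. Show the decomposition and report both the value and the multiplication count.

Computing 3^30 by squaring (build up from 3^1; each line after the first costs one multiplication):

3^1 = 3
3^2 = (3^1)^2 = 3^2 = 9
3^3 = 3 * 3^2 = 3 * 9 = 27
3^6 = (3^3)^2 = 27^2 = 729
3^7 = 3 * 3^6 = 3 * 729 = 2187
3^14 = (3^7)^2 = 2187^2 = 4782969
3^15 = 3 * 3^14 = 3 * 4782969 = 14348907
3^30 = (3^15)^2 = 14348907^2 = 205891132094649

Result: 205891132094649
Multiplications needed: 7 (7 lines after 3^1)

3^30 = 205891132094649. Using exponentiation by squaring, this requires 7 multiplications. The key idea: if the exponent is even, square the half-power; if odd, multiply by the base once.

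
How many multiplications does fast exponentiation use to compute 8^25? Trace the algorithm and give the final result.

Computing 8^25 by squaring (build up from 8^1; each line after the first costs one multiplication):

8^1 = 8
8^2 = (8^1)^2 = 8^2 = 64
8^3 = 8 * 8^2 = 8 * 64 = 512
8^6 = (8^3)^2 = 512^2 = 262144
8^12 = (8^6)^2 = 262144^2 = 68719476736
8^24 = (8^12)^2 = 68719476736^2 = 4722366482869645213696
8^25 = 8 * 8^24 = 8 * 4722366482869645213696 = 37778931862957161709568

Result: 37778931862957161709568
Multiplications needed: 6 (6 lines after 8^1)

8^25 = 37778931862957161709568. Using exponentiation by squaring, this requires 6 multiplications. The key idea: if the exponent is even, square the half-power; if odd, multiply by the base once.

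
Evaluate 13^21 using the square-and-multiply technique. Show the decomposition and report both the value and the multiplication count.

Computing 13^21 by squaring (build up from 13^1; each line after the first costs one multiplication):

13^1 = 13
13^2 = (13^1)^2 = 13^2 = 169
13^4 = (13^2)^2 = 169^2 = 28561
13^5 = 13 * 13^4 = 13 * 28561 = 371293
13^10 = (13^5)^2 = 371293^2 = 137858491849
13^20 = (13^10)^2 = 137858491849^2 = 19004963774880799438801
13^21 = 13 * 13^20 = 13 * 19004963774880799438801 = 247064529073450392704413

Result: 247064529073450392704413
Multiplications needed: 6 (6 lines after 13^1)

13^21 = 247064529073450392704413. Using exponentiation by squaring, this requires 6 multiplications. The key idea: if the exponent is even, square the half-power; if odd, multiply by the base once.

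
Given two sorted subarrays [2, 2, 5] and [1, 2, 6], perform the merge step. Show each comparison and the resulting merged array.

Merging process:

Compare 2 vs 1: take 1 from right. Merged: [1]
Compare 2 vs 2: take 2 from left. Merged: [1, 2]
Compare 2 vs 2: take 2 from left. Merged: [1, 2, 2]
Compare 5 vs 2: take 2 from right. Merged: [1, 2, 2, 2]
Compare 5 vs 6: take 5 from left. Merged: [1, 2, 2, 2, 5]
Append remaining from right: [6]. Merged: [1, 2, 2, 2, 5, 6]

Final merged array: [1, 2, 2, 2, 5, 6]
Total comparisons: 5

The merged array is [1, 2, 2, 2, 5, 6], requiring 5 comparisons. The merge step runs in O(n) time where n is the total number of elements.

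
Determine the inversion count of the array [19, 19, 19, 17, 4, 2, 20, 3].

Finding inversions in [19, 19, 19, 17, 4, 2, 20, 3]:

(0, 3): arr[0]=19 > arr[3]=17
(0, 4): arr[0]=19 > arr[4]=4
(0, 5): arr[0]=19 > arr[5]=2
(0, 7): arr[0]=19 > arr[7]=3
(1, 3): arr[1]=19 > arr[3]=17
(1, 4): arr[1]=19 > arr[4]=4
(1, 5): arr[1]=19 > arr[5]=2
(1, 7): arr[1]=19 > arr[7]=3
(2, 3): arr[2]=19 > arr[3]=17
(2, 4): arr[2]=19 > arr[4]=4
(2, 5): arr[2]=19 > arr[5]=2
(2, 7): arr[2]=19 > arr[7]=3
(3, 4): arr[3]=17 > arr[4]=4
(3, 5): arr[3]=17 > arr[5]=2
(3, 7): arr[3]=17 > arr[7]=3
(4, 5): arr[4]=4 > arr[5]=2
(4, 7): arr[4]=4 > arr[7]=3
(6, 7): arr[6]=20 > arr[7]=3

Total inversions: 18

The array has 18 inversion(s): (0,3), (0,4), (0,5), (0,7), (1,3), (1,4), (1,5), (1,7), (2,3), (2,4), (2,5), (2,7), (3,4), (3,5), (3,7), (4,5), (4,7), (6,7). Each pair (i,j) satisfies i < j and arr[i] > arr[j].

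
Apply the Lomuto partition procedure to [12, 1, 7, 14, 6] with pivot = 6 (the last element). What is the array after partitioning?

Lomuto partition with pivot = 6:

Initial array: [12, 1, 7, 14, 6]

arr[0]=12 > 6: no swap
arr[1]=1 <= 6: swap with position 0, array becomes [1, 12, 7, 14, 6]
arr[2]=7 > 6: no swap
arr[3]=14 > 6: no swap

Place pivot at position 1: [1, 6, 7, 14, 12]
Pivot position: 1

After partitioning with pivot 6, the array becomes [1, 6, 7, 14, 12]. The pivot is placed at index 1. All elements to the left of the pivot are <= 6, and all elements to the right are > 6.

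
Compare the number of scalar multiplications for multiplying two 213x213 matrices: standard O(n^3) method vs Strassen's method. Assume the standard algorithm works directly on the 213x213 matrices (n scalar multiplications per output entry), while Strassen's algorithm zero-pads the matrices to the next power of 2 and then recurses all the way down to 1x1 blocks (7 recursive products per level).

Matrix multiplication for 213x213 matrices:

Strassen's algorithm requires power-of-2 dimensions. Pad 213x213 to 256x256 (next power of 2).

Standard algorithm: 213^3 = 9663597 multiplications
Strassen's algorithm: 7^(log2(256)) = 7^8 = 5764801 multiplications
Savings: 9663597 - 5764801 = 3898796 multiplications

Standard: 9663597 multiplications (213^3). Strassen: 5764801 multiplications (7^8, after padding to 256x256). Strassen reduces 8 recursive multiplications to 7 at each level.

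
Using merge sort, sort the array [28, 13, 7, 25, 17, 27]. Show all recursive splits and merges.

Merge sort trace:

Split: [28, 13, 7, 25, 17, 27] -> [28, 13, 7] and [25, 17, 27]
  Split: [28, 13, 7] -> [28] and [13, 7]
    Split: [13, 7] -> [13] and [7]
    Merge: [13] + [7] -> [7, 13]
  Merge: [28] + [7, 13] -> [7, 13, 28]
  Split: [25, 17, 27] -> [25] and [17, 27]
    Split: [17, 27] -> [17] and [27]
    Merge: [17] + [27] -> [17, 27]
  Merge: [25] + [17, 27] -> [17, 25, 27]
Merge: [7, 13, 28] + [17, 25, 27] -> [7, 13, 17, 25, 27, 28]

Final sorted array: [7, 13, 17, 25, 27, 28]

The merge sort proceeds by recursively splitting the array and merging sorted halves.
After all merges, the sorted array is [7, 13, 17, 25, 27, 28].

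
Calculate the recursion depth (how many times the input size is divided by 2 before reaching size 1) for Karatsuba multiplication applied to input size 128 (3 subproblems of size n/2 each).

For divide and conquer with division factor 2:

Problem sizes at each level:
Level 0: 128
Level 1: 64
Level 2: 32
Level 3: 16
Level 4: 8
Level 5: 4
Level 6: 2
Level 7: 1

The root is level 0 and the size-1 base case is level 7 (the tree spans levels 0 through 7, i.e. 8 levels counting the root), so the depth is the number of divisions: log_2(128) = 7

The recursion tree depth is log_2(128) = 7. At each level, the problem size is divided by 2, so it takes 7 divisions to reduce to a base case of size 1. The algorithm makes 3 recursive calls at each level.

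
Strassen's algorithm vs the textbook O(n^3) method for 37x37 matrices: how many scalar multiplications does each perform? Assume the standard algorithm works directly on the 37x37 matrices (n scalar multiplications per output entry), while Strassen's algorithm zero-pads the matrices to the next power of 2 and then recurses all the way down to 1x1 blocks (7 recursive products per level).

Matrix multiplication for 37x37 matrices:

Strassen's algorithm requires power-of-2 dimensions. Pad 37x37 to 64x64 (next power of 2).

Standard algorithm: 37^3 = 50653 multiplications
Strassen's algorithm: 7^(log2(64)) = 7^6 = 117649 multiplications
Difference: 50653 - 117649 = -66996 (Strassen uses MORE here due to padding overhead — for small or just-over-power-of-2 n, padding can outweigh the per-level savings)

Standard: 50653 multiplications (37^3). Strassen: 117649 multiplications (7^6, after padding to 64x64). Strassen reduces 8 recursive multiplications to 7 at each level.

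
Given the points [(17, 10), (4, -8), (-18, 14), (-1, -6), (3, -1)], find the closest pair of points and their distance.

Computing all pairwise distances among 5 points:

d((17, 10), (4, -8)) = 22.2036
d((17, 10), (-18, 14)) = 35.2278
d((17, 10), (-1, -6)) = 24.0832
d((17, 10), (3, -1)) = 17.8045
d((4, -8), (-18, 14)) = 31.1127
d((4, -8), (-1, -6)) = 5.3852 <-- minimum
d((4, -8), (3, -1)) = 7.0711
d((-18, 14), (-1, -6)) = 26.2488
d((-18, 14), (3, -1)) = 25.807
d((-1, -6), (3, -1)) = 6.4031

Closest pair: (4, -8) and (-1, -6) with distance 5.3852

The closest pair is (4, -8) and (-1, -6) with Euclidean distance 5.3852. For 5 points, brute-force pairwise comparison is shown above. For large n, the divide-and-conquer algorithm (sort by x, recurse on halves, check the dividing strip) achieves O(n log n).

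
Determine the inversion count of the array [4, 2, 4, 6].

Finding inversions in [4, 2, 4, 6]:

(0, 1): arr[0]=4 > arr[1]=2

Total inversions: 1

The array has 1 inversion(s): (0,1). Each pair (i,j) satisfies i < j and arr[i] > arr[j].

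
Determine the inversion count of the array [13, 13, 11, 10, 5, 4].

Finding inversions in [13, 13, 11, 10, 5, 4]:

(0, 2): arr[0]=13 > arr[2]=11
(0, 3): arr[0]=13 > arr[3]=10
(0, 4): arr[0]=13 > arr[4]=5
(0, 5): arr[0]=13 > arr[5]=4
(1, 2): arr[1]=13 > arr[2]=11
(1, 3): arr[1]=13 > arr[3]=10
(1, 4): arr[1]=13 > arr[4]=5
(1, 5): arr[1]=13 > arr[5]=4
(2, 3): arr[2]=11 > arr[3]=10
(2, 4): arr[2]=11 > arr[4]=5
(2, 5): arr[2]=11 > arr[5]=4
(3, 4): arr[3]=10 > arr[4]=5
(3, 5): arr[3]=10 > arr[5]=4
(4, 5): arr[4]=5 > arr[5]=4

Total inversions: 14

The array has 14 inversion(s): (0,2), (0,3), (0,4), (0,5), (1,2), (1,3), (1,4), (1,5), (2,3), (2,4), (2,5), (3,4), (3,5), (4,5). Each pair (i,j) satisfies i < j and arr[i] > arr[j].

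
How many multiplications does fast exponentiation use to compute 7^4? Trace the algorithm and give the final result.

Computing 7^4 by squaring (build up from 7^1; each line after the first costs one multiplication):

7^1 = 7
7^2 = (7^1)^2 = 7^2 = 49
7^4 = (7^2)^2 = 49^2 = 2401

Result: 2401
Multiplications needed: 2 (2 lines after 7^1)

7^4 = 2401. Using exponentiation by squaring, this requires 2 multiplications. The key idea: if the exponent is even, square the half-power; if odd, multiply by the base once.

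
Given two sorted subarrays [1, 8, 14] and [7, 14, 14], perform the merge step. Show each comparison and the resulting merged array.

Merging process:

Compare 1 vs 7: take 1 from left. Merged: [1]
Compare 8 vs 7: take 7 from right. Merged: [1, 7]
Compare 8 vs 14: take 8 from left. Merged: [1, 7, 8]
Compare 14 vs 14: take 14 from left. Merged: [1, 7, 8, 14]
Append remaining from right: [14, 14]. Merged: [1, 7, 8, 14, 14, 14]

Final merged array: [1, 7, 8, 14, 14, 14]
Total comparisons: 4

The merged array is [1, 7, 8, 14, 14, 14], requiring 4 comparisons. The merge step runs in O(n) time where n is the total number of elements.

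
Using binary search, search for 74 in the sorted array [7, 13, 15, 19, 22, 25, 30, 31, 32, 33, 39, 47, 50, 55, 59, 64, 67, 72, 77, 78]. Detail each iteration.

Binary search for 74 in [7, 13, 15, 19, 22, 25, 30, 31, 32, 33, 39, 47, 50, 55, 59, 64, 67, 72, 77, 78]:

lo=0, hi=19, mid=9, arr[mid]=33 -> 33 < 74, search right half
lo=10, hi=19, mid=14, arr[mid]=59 -> 59 < 74, search right half
lo=15, hi=19, mid=17, arr[mid]=72 -> 72 < 74, search right half
lo=18, hi=19, mid=18, arr[mid]=77 -> 77 > 74, search left half
lo=18 > hi=17, target 74 not found

Binary search determines that 74 is not in the array after 4 comparisons. The search space was exhausted without finding the target.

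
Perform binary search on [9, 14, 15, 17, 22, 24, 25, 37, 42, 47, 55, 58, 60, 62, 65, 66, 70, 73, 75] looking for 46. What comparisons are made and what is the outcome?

Binary search for 46 in [9, 14, 15, 17, 22, 24, 25, 37, 42, 47, 55, 58, 60, 62, 65, 66, 70, 73, 75]:

lo=0, hi=18, mid=9, arr[mid]=47 -> 47 > 46, search left half
lo=0, hi=8, mid=4, arr[mid]=22 -> 22 < 46, search right half
lo=5, hi=8, mid=6, arr[mid]=25 -> 25 < 46, search right half
lo=7, hi=8, mid=7, arr[mid]=37 -> 37 < 46, search right half
lo=8, hi=8, mid=8, arr[mid]=42 -> 42 < 46, search right half
lo=9 > hi=8, target 46 not found

Binary search determines that 46 is not in the array after 5 comparisons. The search space was exhausted without finding the target.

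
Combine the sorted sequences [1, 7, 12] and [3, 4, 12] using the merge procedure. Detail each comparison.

Merging process:

Compare 1 vs 3: take 1 from left. Merged: [1]
Compare 7 vs 3: take 3 from right. Merged: [1, 3]
Compare 7 vs 4: take 4 from right. Merged: [1, 3, 4]
Compare 7 vs 12: take 7 from left. Merged: [1, 3, 4, 7]
Compare 12 vs 12: take 12 from left. Merged: [1, 3, 4, 7, 12]
Append remaining from right: [12]. Merged: [1, 3, 4, 7, 12, 12]

Final merged array: [1, 3, 4, 7, 12, 12]
Total comparisons: 5

The merged array is [1, 3, 4, 7, 12, 12], requiring 5 comparisons. The merge step runs in O(n) time where n is the total number of elements.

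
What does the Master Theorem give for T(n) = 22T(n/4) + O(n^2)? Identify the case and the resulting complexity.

Master Theorem for T(n) = 22T(n/4) + O(n^2):

a = 22, b = 4, c = 2
log_b(a) = log_4(22) = 2.2297

Case 1: c = 2 < log_4(22) = 2.2297
T(n) = O(n^(log_4 22))

For T(n) = 22T(n/4) + O(n^2): log_4(22) = 2.2297. This is Case 1 of the Master Theorem (c < log_b(a), work dominated by leaves), giving O(n^(log_4 22)).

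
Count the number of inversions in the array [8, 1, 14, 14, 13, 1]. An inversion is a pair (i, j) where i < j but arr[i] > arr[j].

Finding inversions in [8, 1, 14, 14, 13, 1]:

(0, 1): arr[0]=8 > arr[1]=1
(0, 5): arr[0]=8 > arr[5]=1
(2, 4): arr[2]=14 > arr[4]=13
(2, 5): arr[2]=14 > arr[5]=1
(3, 4): arr[3]=14 > arr[4]=13
(3, 5): arr[3]=14 > arr[5]=1
(4, 5): arr[4]=13 > arr[5]=1

Total inversions: 7

The array has 7 inversion(s): (0,1), (0,5), (2,4), (2,5), (3,4), (3,5), (4,5). Each pair (i,j) satisfies i < j and arr[i] > arr[j].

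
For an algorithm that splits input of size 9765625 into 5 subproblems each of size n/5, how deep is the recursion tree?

For divide and conquer with division factor 5:

Problem sizes at each level:
Level 0: 9765625
Level 1: 1953125
Level 2: 390625
Level 3: 78125
Level 4: 15625
Level 5: 3125
Level 6: 625
Level 7: 125
Level 8: 25
Level 9: 5
Level 10: 1

The root is level 0 and the size-1 base case is level 10 (the tree spans levels 0 through 10, i.e. 11 levels counting the root), so the depth is the number of divisions: log_5(9765625) = 10

The recursion tree depth is log_5(9765625) = 10. At each level, the problem size is divided by 5, so it takes 10 divisions to reduce to a base case of size 1. The algorithm makes 5 recursive calls at each level.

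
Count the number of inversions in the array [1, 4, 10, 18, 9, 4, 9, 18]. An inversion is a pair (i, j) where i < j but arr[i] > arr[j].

Finding inversions in [1, 4, 10, 18, 9, 4, 9, 18]:

(2, 4): arr[2]=10 > arr[4]=9
(2, 5): arr[2]=10 > arr[5]=4
(2, 6): arr[2]=10 > arr[6]=9
(3, 4): arr[3]=18 > arr[4]=9
(3, 5): arr[3]=18 > arr[5]=4
(3, 6): arr[3]=18 > arr[6]=9
(4, 5): arr[4]=9 > arr[5]=4

Total inversions: 7

The array has 7 inversion(s): (2,4), (2,5), (2,6), (3,4), (3,5), (3,6), (4,5). Each pair (i,j) satisfies i < j and arr[i] > arr[j].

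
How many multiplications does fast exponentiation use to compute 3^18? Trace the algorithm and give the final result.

Computing 3^18 by squaring (build up from 3^1; each line after the first costs one multiplication):

3^1 = 3
3^2 = (3^1)^2 = 3^2 = 9
3^4 = (3^2)^2 = 9^2 = 81
3^8 = (3^4)^2 = 81^2 = 6561
3^9 = 3 * 3^8 = 3 * 6561 = 19683
3^18 = (3^9)^2 = 19683^2 = 387420489

Result: 387420489
Multiplications needed: 5 (5 lines after 3^1)

3^18 = 387420489. Using exponentiation by squaring, this requires 5 multiplications. The key idea: if the exponent is even, square the half-power; if odd, multiply by the base once.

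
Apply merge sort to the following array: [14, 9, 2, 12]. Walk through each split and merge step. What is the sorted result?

Merge sort trace:

Split: [14, 9, 2, 12] -> [14, 9] and [2, 12]
  Split: [14, 9] -> [14] and [9]
  Merge: [14] + [9] -> [9, 14]
  Split: [2, 12] -> [2] and [12]
  Merge: [2] + [12] -> [2, 12]
Merge: [9, 14] + [2, 12] -> [2, 9, 12, 14]

Final sorted array: [2, 9, 12, 14]

The merge sort proceeds by recursively splitting the array and merging sorted halves.
After all merges, the sorted array is [2, 9, 12, 14].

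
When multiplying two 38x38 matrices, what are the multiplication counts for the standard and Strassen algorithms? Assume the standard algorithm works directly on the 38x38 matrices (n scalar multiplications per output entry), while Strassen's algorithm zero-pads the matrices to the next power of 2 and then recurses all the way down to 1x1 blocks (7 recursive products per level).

Matrix multiplication for 38x38 matrices:

Strassen's algorithm requires power-of-2 dimensions. Pad 38x38 to 64x64 (next power of 2).

Standard algorithm: 38^3 = 54872 multiplications
Strassen's algorithm: 7^(log2(64)) = 7^6 = 117649 multiplications
Difference: 54872 - 117649 = -62777 (Strassen uses MORE here due to padding overhead — for small or just-over-power-of-2 n, padding can outweigh the per-level savings)

Standard: 54872 multiplications (38^3). Strassen: 117649 multiplications (7^6, after padding to 64x64). Strassen reduces 8 recursive multiplications to 7 at each level.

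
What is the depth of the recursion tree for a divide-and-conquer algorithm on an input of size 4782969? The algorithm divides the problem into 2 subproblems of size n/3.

For divide and conquer with division factor 3:

Problem sizes at each level:
Level 0: 4782969
Level 1: 1594323
Level 2: 531441
Level 3: 177147
Level 4: 59049
Level 5: 19683
Level 6: 6561
Level 7: 2187
Level 8: 729
Level 9: 243
Level 10: 81
Level 11: 27
Level 12: 9
Level 13: 3
Level 14: 1

The root is level 0 and the size-1 base case is level 14 (the tree spans levels 0 through 14, i.e. 15 levels counting the root), so the depth is the number of divisions: log_3(4782969) = 14

The recursion tree depth is log_3(4782969) = 14. At each level, the problem size is divided by 3, so it takes 14 divisions to reduce to a base case of size 1. The algorithm makes 2 recursive calls at each level.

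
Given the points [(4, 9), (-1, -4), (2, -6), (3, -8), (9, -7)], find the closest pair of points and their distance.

Computing all pairwise distances among 5 points:

d((4, 9), (-1, -4)) = 13.9284
d((4, 9), (2, -6)) = 15.1327
d((4, 9), (3, -8)) = 17.0294
d((4, 9), (9, -7)) = 16.7631
d((-1, -4), (2, -6)) = 3.6056
d((-1, -4), (3, -8)) = 5.6569
d((-1, -4), (9, -7)) = 10.4403
d((2, -6), (3, -8)) = 2.2361 <-- minimum
d((2, -6), (9, -7)) = 7.0711
d((3, -8), (9, -7)) = 6.0828

Closest pair: (2, -6) and (3, -8) with distance 2.2361

The closest pair is (2, -6) and (3, -8) with Euclidean distance 2.2361. For 5 points, brute-force pairwise comparison is shown above. For large n, the divide-and-conquer algorithm (sort by x, recurse on halves, check the dividing strip) achieves O(n log n).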